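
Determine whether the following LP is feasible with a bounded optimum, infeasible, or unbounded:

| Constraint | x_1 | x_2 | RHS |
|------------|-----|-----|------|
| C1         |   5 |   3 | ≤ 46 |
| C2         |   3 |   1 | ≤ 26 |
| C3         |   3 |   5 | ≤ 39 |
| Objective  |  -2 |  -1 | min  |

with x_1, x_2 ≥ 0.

Feasible with a bounded optimal solution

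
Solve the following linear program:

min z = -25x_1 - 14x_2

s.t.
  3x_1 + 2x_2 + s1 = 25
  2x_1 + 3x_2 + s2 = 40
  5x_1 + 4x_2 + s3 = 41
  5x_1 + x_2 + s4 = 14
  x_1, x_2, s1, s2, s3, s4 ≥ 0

Evaluate the objective at each vertex of the feasible region:
  z(0, 0) = 0
  z(2.8, 0) = -70
  z(1, 9) = -151  ←
  z(0, 10.25) = -143.5
The minimum is at x_1 = 1, x_2 = 9.

x_1 = 1, x_2 = 9, z = -151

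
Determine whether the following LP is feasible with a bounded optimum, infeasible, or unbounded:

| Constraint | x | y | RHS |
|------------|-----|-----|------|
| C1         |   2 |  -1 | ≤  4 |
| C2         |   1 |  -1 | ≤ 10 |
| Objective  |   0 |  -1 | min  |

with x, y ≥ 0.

Unbounded (objective can decrease without bound)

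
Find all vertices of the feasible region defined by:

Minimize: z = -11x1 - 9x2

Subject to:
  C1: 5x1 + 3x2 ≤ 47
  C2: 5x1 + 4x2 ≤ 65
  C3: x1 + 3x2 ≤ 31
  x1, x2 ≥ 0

(0, 0), (9.4, 0), (4, 9), (0, 10.33)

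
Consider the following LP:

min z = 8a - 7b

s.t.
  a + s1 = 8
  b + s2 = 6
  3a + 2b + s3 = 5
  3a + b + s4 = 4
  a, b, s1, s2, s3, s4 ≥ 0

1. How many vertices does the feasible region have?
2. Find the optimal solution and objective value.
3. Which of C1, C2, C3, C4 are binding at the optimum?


1. 4
2. a = 0, b = 2.5, z = -17.5
3. C3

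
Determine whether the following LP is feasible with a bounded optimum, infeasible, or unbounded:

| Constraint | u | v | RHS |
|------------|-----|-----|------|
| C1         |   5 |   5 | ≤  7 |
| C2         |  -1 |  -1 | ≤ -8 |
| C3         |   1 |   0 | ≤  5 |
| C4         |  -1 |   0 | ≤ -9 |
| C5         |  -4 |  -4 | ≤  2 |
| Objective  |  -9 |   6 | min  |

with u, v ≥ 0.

Infeasible (no feasible solution exists)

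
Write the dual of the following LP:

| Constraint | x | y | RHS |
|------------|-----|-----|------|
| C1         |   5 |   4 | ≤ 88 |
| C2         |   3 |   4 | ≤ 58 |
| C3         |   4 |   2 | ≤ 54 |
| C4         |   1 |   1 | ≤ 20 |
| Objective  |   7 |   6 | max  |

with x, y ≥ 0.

Primal max cᵀx s.t. Ax ≤ b, x ≥ 0  →  Dual min bᵀy s.t. Aᵀy ≥ c, y ≥ 0.

Minimize: z = 88y1 + 58y2 + 54y3 + 20y4

Subject to:
  5y1 + 3y2 + 4y3 + y4 ≥ 7
  4y1 + 4y2 + 2y3 + y4 ≥ 6
  y1, y2, y3, y4 ≥ 0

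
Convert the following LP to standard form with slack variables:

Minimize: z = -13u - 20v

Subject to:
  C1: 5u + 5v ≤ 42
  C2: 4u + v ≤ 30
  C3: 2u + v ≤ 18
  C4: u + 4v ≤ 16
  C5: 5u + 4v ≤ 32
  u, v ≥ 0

min z = -13u - 20v

s.t.
  5u + 5v + s1 = 42
  4u + v + s2 = 30
  2u + v + s3 = 18
  u + 4v + s4 = 16
  5u + 4v + s5 = 32
  u, v, s1, s2, s3, s4, s5 ≥ 0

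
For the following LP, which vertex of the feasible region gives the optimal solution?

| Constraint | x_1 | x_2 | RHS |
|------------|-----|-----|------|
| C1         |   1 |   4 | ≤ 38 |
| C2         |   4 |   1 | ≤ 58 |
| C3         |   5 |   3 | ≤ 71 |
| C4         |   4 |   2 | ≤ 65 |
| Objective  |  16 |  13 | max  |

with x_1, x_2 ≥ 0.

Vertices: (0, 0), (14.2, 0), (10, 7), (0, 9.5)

Evaluate the objective at each vertex of the feasible region:
  z(0, 0) = 0
  z(14.2, 0) = 227.2
  z(10, 7) = 251  ←
  z(0, 9.5) = 123.5
The maximum is at x_1 = 10, x_2 = 7.

(10, 7)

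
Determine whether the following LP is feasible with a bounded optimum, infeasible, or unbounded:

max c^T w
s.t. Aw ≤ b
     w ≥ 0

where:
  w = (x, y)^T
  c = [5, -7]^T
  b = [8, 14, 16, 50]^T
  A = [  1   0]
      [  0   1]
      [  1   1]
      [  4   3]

Feasible with a bounded optimal solution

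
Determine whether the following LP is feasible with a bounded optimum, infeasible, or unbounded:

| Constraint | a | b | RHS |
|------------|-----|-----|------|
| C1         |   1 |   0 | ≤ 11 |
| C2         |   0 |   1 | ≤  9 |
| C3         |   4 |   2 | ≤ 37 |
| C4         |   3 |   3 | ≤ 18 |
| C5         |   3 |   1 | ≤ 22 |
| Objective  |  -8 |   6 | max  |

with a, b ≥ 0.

Feasible with a bounded optimal solution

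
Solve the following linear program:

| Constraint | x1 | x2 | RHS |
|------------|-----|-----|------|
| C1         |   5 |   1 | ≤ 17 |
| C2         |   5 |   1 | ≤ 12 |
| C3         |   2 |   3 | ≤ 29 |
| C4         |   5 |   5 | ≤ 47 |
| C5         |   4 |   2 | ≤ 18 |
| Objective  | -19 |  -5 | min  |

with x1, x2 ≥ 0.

Evaluate the objective at each vertex of the feasible region:
  z(0, 0) = 0
  z(2.4, 0) = -45.6
  z(1, 7) = -54  ←
  z(0, 9) = -45
The minimum is at x1 = 1, x2 = 7.

x1 = 1, x2 = 7, z = -54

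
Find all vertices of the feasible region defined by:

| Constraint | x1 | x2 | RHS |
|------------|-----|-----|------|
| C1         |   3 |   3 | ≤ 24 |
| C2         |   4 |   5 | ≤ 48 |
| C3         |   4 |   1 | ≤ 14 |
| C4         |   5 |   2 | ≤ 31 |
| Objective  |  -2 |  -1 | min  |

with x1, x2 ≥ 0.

(0, 0), (3.5, 0), (2, 6), (0, 8)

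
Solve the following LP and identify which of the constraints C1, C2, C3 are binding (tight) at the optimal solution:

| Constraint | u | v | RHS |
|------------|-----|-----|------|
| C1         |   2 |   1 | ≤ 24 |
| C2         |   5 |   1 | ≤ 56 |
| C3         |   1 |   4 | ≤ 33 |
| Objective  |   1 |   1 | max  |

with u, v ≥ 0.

At u = 9, v = 6, compute slack b - a·x for each constraint:
  C1: 24 − 24 = 0  (binding)
  C2: 56 − 51 = 5  (slack)
  C3: 33 − 33 = 0  (binding)

Optimal: u = 9, v = 6
Binding: C1, C3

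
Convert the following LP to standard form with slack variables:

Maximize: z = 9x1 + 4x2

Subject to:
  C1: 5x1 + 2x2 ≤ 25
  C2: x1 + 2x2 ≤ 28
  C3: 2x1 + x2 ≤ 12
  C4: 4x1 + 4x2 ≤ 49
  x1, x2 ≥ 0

max z = 9x1 + 4x2

s.t.
  5x1 + 2x2 + s1 = 25
  x1 + 2x2 + s2 = 28
  2x1 + x2 + s3 = 12
  4x1 + 4x2 + s4 = 49
  x1, x2, s1, s2, s3, s4 ≥ 0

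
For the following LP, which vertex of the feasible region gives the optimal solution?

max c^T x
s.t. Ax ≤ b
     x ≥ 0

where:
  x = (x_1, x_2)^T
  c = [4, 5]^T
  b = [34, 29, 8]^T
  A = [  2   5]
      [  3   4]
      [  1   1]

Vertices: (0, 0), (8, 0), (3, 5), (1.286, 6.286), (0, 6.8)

Evaluate the objective at each vertex of the feasible region:
  z(0, 0) = 0
  z(8, 0) = 32
  z(3, 5) = 37  ←
  z(1.286, 6.286) = 36.57
  z(0, 6.8) = 34
The maximum is at x_1 = 3, x_2 = 5.

(3, 5)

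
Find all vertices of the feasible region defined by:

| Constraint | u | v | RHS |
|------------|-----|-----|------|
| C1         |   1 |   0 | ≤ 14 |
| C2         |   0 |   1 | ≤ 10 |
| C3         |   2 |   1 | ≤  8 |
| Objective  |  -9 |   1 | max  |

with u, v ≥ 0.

(0, 0), (4, 0), (0, 8)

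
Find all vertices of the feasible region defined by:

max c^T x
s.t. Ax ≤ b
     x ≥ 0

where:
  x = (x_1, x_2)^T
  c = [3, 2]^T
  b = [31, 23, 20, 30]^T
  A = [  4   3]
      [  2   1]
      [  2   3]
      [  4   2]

(0, 0), (7.5, 0), (7, 1), (5.5, 3), (0, 6.667)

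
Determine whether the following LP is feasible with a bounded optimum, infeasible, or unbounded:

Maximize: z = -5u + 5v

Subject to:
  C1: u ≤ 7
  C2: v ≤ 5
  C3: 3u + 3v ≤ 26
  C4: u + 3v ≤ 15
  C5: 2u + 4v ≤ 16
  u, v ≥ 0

Feasible with a bounded optimal solution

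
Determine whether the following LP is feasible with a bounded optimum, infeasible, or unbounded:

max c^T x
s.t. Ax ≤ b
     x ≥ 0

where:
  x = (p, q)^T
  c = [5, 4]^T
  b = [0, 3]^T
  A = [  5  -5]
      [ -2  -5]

Unbounded (objective can increase without bound)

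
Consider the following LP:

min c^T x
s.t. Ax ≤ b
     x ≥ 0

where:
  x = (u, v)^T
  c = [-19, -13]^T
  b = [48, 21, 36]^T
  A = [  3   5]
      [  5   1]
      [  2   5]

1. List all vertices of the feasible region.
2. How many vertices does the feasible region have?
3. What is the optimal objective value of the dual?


1. (0, 0), (4.2, 0), (3, 6), (0, 7.2)
2. 4
3. -135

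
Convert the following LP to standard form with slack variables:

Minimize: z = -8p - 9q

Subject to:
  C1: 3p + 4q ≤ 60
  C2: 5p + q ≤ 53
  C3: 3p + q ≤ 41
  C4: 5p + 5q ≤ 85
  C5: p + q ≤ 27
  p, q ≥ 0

min z = -8p - 9q

s.t.
  3p + 4q + s1 = 60
  5p + q + s2 = 53
  3p + q + s3 = 41
  5p + 5q + s4 = 85
  p + q + s5 = 27
  p, q, s1, s2, s3, s4, s5 ≥ 0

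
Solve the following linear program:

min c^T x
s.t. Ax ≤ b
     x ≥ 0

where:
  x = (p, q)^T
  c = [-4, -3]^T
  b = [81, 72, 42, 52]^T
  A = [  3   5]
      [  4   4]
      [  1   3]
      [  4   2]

Evaluate the objective at each vertex of the feasible region:
  z(0, 0) = 0
  z(13, 0) = -52
  z(8, 10) = -62  ←
  z(6, 12) = -60
  z(0, 14) = -42
The minimum is at p = 8, q = 10.

p = 8, q = 10, z = -62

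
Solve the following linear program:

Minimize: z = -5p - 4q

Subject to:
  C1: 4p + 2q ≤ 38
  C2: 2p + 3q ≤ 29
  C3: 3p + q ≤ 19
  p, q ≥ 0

Evaluate the objective at each vertex of the feasible region:
  z(0, 0) = 0
  z(6.333, 0) = -31.67
  z(4, 7) = -48  ←
  z(0, 9.667) = -38.67
The minimum is at p = 4, q = 7.

p = 4, q = 7, z = -48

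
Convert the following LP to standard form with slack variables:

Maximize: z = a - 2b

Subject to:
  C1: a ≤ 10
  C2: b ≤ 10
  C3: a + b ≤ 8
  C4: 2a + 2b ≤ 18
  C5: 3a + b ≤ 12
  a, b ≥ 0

max z = a - 2b

s.t.
  a + s1 = 10
  b + s2 = 10
  a + b + s3 = 8
  2a + 2b + s4 = 18
  3a + b + s5 = 12
  a, b, s1, s2, s3, s4, s5 ≥ 0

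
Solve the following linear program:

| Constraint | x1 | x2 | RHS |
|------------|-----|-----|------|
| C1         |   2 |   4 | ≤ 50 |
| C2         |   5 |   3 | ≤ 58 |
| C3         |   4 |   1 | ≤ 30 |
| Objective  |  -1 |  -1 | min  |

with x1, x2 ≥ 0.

Evaluate the objective at each vertex of the feasible region:
  z(0, 0) = 0
  z(7.5, 0) = -7.5
  z(5, 10) = -15  ←
  z(0, 12.5) = -12.5
The minimum is at x1 = 5, x2 = 10.

x1 = 5, x2 = 10, z = -15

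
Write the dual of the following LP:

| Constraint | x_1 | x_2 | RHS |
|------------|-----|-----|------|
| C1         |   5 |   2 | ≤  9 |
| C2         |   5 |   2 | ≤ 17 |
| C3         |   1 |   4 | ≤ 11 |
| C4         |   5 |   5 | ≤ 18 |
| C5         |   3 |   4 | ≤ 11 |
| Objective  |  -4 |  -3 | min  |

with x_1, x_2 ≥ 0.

Primal min cᵀx s.t. Ax ≤ b, x ≥ 0  →  Dual max −bᵀy s.t. Aᵀy ≥ −c, y ≥ 0.

Maximize: z = -9y1 - 17y2 - 11y3 - 18y4 - 11y5

Subject to:
  5y1 + 5y2 + y3 + 5y4 + 3y5 ≥ 4
  2y1 + 2y2 + 4y3 + 5y4 + 4y5 ≥ 3
  y1, y2, y3, y4, y5 ≥ 0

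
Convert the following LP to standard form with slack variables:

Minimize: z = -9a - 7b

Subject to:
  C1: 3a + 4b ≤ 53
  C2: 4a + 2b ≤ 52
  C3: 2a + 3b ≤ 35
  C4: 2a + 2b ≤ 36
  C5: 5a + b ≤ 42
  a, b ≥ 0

min z = -9a - 7b

s.t.
  3a + 4b + s1 = 53
  4a + 2b + s2 = 52
  2a + 3b + s3 = 35
  2a + 2b + s4 = 36
  5a + b + s5 = 42
  a, b, s1, s2, s3, s4, s5 ≥ 0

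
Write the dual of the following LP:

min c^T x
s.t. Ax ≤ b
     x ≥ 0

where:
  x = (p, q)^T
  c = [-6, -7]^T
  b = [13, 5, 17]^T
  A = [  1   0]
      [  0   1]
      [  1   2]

Primal min cᵀx s.t. Ax ≤ b, x ≥ 0  →  Dual max −bᵀy s.t. Aᵀy ≥ −c, y ≥ 0.

Maximize: z = -13y1 - 5y2 - 17y3

Subject to:
  y1 + y3 ≥ 6
  y2 + 2y3 ≥ 7
  y1, y2, y3 ≥ 0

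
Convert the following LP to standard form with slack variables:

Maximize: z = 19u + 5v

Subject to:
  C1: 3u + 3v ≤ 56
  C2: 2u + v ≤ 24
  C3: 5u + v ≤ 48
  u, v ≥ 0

max z = 19u + 5v

s.t.
  3u + 3v + s1 = 56
  2u + v + s2 = 24
  5u + v + s3 = 48
  u, v, s1, s2, s3 ≥ 0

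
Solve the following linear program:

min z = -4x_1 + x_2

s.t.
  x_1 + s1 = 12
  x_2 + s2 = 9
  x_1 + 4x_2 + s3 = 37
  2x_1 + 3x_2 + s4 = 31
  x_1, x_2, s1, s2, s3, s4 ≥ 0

Evaluate the objective at each vertex of the feasible region:
  z(0, 0) = 0
  z(12, 0) = -48  ←
  z(12, 2.333) = -45.67
  z(2.6, 8.6) = -1.8
  z(1, 9) = 5
  z(0, 9) = 9
The minimum is at x_1 = 12, x_2 = 0.

x_1 = 12, x_2 = 0, z = -48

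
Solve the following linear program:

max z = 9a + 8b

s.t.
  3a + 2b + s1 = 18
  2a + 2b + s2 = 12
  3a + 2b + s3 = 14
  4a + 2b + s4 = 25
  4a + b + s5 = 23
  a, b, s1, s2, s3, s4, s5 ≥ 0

Evaluate the objective at each vertex of the feasible region:
  z(0, 0) = 0
  z(4.667, 0) = 42
  z(2, 4) = 50  ←
  z(0, 6) = 48
The maximum is at a = 2, b = 4.

a = 2, b = 4, z = 50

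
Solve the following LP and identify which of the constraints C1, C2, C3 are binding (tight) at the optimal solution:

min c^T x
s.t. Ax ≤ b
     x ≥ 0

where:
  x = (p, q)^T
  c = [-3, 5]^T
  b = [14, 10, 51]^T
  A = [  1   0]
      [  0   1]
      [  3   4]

At p = 14, q = 0, compute slack b - a·x for each constraint:
  C1: 14 − 14 = 0  (binding)
  C2: 10 − 0 = 10  (slack)
  C3: 51 − 42 = 9  (slack)

Optimal: p = 14, q = 0
Binding: C1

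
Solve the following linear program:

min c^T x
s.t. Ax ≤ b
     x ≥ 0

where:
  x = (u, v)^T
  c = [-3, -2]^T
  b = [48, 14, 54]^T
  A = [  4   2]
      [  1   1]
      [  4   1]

Evaluate the objective at each vertex of the feasible region:
  z(0, 0) = 0
  z(12, 0) = -36
  z(10, 4) = -38  ←
  z(0, 14) = -28
The minimum is at u = 10, v = 4.

u = 10, v = 4, z = -38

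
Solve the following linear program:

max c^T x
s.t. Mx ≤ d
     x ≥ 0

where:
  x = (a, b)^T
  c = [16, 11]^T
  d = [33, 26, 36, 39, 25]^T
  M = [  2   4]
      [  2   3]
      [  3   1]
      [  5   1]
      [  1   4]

Evaluate the objective at each vertex of the feasible region:
  z(0, 0) = 0
  z(7.8, 0) = 124.8
  z(7, 4) = 156  ←
  z(5.8, 4.8) = 145.6
  z(0, 6.25) = 68.75
The maximum is at a = 7, b = 4.

a = 7, b = 4, z = 156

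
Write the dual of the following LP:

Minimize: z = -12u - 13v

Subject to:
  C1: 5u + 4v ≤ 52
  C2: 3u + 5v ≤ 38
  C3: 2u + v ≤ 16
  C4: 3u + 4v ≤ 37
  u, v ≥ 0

Primal min cᵀx s.t. Ax ≤ b, x ≥ 0  →  Dual max −bᵀy s.t. Aᵀy ≥ −c, y ≥ 0.

Maximize: z = -52y1 - 38y2 - 16y3 - 37y4

Subject to:
  5y1 + 3y2 + 2y3 + 3y4 ≥ 12
  4y1 + 5y2 + y3 + 4y4 ≥ 13
  y1, y2, y3, y4 ≥ 0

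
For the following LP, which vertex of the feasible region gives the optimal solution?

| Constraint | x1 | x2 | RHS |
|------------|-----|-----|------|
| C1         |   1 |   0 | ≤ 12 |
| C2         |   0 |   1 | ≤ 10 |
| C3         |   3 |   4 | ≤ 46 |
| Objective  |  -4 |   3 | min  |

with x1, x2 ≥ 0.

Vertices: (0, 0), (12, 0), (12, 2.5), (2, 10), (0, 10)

Evaluate the objective at each vertex of the feasible region:
  z(0, 0) = 0
  z(12, 0) = -48  ←
  z(12, 2.5) = -40.5
  z(2, 10) = 22
  z(0, 10) = 30
The minimum is at x1 = 12, x2 = 0.

(12, 0)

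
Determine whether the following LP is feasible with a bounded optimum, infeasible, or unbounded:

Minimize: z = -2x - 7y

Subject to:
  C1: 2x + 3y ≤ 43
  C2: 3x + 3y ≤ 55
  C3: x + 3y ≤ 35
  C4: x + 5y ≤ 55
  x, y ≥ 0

Feasible with a bounded optimal solution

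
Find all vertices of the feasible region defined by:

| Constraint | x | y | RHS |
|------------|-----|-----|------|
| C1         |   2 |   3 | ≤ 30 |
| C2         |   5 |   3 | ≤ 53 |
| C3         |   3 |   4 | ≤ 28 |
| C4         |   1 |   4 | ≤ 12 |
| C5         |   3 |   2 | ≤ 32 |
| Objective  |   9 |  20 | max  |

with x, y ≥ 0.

(0, 0), (9.333, 0), (8, 1), (0, 3)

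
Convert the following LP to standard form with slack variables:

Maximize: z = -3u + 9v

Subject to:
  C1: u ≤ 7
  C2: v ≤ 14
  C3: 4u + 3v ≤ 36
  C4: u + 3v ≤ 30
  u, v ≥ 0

max z = -3u + 9v

s.t.
  u + s1 = 7
  v + s2 = 14
  4u + 3v + s3 = 36
  u + 3v + s4 = 30
  u, v, s1, s2, s3, s4 ≥ 0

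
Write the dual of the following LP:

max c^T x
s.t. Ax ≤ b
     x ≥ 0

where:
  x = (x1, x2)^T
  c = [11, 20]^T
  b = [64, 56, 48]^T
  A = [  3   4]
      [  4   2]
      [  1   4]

Primal max cᵀx s.t. Ax ≤ b, x ≥ 0  →  Dual min bᵀy s.t. Aᵀy ≥ c, y ≥ 0.

Minimize: z = 64y1 + 56y2 + 48y3

Subject to:
  3y1 + 4y2 + y3 ≥ 11
  4y1 + 2y2 + 4y3 ≥ 20
  y1, y2, y3 ≥ 0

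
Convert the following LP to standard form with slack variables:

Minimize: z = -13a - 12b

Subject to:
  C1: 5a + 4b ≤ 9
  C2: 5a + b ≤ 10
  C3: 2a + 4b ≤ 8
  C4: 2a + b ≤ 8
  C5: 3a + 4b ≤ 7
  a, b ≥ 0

min z = -13a - 12b

s.t.
  5a + 4b + s1 = 9
  5a + b + s2 = 10
  2a + 4b + s3 = 8
  2a + b + s4 = 8
  3a + 4b + s5 = 7
  a, b, s1, s2, s3, s4, s5 ≥ 0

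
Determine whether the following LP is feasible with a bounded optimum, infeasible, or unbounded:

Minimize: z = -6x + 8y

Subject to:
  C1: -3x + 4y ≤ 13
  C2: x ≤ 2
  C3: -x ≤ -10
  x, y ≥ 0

Infeasible (no feasible solution exists)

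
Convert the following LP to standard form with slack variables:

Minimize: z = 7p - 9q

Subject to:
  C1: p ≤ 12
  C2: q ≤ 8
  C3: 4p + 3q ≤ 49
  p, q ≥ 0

min z = 7p - 9q

s.t.
  p + s1 = 12
  q + s2 = 8
  4p + 3q + s3 = 49
  p, q, s1, s2, s3 ≥ 0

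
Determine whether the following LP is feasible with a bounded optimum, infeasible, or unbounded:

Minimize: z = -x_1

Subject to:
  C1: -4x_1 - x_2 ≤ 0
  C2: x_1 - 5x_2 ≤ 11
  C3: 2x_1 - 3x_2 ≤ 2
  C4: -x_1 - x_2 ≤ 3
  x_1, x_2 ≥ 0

Unbounded (objective can decrease without bound)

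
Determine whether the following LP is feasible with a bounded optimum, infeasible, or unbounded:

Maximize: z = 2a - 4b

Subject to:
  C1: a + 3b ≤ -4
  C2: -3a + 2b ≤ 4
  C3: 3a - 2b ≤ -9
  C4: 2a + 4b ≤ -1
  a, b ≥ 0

Infeasible (no feasible solution exists)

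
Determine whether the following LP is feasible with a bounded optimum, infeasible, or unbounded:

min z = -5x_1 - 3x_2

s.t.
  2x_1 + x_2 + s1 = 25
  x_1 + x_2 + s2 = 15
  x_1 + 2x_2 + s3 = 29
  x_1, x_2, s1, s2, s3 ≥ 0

Feasible with a bounded optimal solution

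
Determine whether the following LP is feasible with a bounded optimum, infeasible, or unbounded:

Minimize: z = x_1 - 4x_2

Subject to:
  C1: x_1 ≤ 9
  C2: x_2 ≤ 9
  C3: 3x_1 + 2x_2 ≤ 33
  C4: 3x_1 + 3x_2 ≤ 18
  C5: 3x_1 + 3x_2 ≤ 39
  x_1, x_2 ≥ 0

Feasible with a bounded optimal solution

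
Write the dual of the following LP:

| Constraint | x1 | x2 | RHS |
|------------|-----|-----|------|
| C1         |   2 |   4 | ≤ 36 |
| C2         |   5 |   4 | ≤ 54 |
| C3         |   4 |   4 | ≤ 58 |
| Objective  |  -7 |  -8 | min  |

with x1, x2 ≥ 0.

Primal min cᵀx s.t. Ax ≤ b, x ≥ 0  →  Dual max −bᵀy s.t. Aᵀy ≥ −c, y ≥ 0.

Maximize: z = -36y1 - 54y2 - 58y3

Subject to:
  2y1 + 5y2 + 4y3 ≥ 7
  4y1 + 4y2 + 4y3 ≥ 8
  y1, y2, y3 ≥ 0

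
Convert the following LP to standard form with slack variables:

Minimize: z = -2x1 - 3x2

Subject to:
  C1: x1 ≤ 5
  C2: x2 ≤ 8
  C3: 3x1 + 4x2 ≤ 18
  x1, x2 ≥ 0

min z = -2x1 - 3x2

s.t.
  x1 + s1 = 5
  x2 + s2 = 8
  3x1 + 4x2 + s3 = 18
  x1, x2, s1, s2, s3 ≥ 0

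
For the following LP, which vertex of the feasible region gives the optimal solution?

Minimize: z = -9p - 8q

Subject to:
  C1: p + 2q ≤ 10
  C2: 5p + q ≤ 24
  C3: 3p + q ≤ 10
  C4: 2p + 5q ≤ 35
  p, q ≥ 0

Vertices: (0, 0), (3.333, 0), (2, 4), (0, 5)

Evaluate the objective at each vertex of the feasible region:
  z(0, 0) = 0
  z(3.333, 0) = -30
  z(2, 4) = -50  ←
  z(0, 5) = -40
The minimum is at p = 2, q = 4.

(2, 4)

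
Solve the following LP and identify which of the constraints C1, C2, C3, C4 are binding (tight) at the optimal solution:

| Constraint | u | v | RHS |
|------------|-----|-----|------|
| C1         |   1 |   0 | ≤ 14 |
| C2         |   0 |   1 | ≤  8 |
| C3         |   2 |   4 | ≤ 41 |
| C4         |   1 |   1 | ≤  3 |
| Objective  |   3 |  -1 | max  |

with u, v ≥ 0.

At u = 3, v = 0, compute slack b - a·x for each constraint:
  C1: 14 − 3 = 11  (slack)
  C2: 8 − 0 = 8  (slack)
  C3: 41 − 6 = 35  (slack)
  C4: 3 − 3 = 0  (binding)

Optimal: u = 3, v = 0
Binding: C4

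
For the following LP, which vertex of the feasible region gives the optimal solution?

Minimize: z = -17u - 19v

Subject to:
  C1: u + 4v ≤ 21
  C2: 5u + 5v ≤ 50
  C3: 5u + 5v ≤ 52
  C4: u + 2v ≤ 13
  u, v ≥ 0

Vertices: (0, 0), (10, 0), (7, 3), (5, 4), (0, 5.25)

Evaluate the objective at each vertex of the feasible region:
  z(0, 0) = 0
  z(10, 0) = -170
  z(7, 3) = -176  ←
  z(5, 4) = -161
  z(0, 5.25) = -99.75
The minimum is at u = 7, v = 3.

(7, 3)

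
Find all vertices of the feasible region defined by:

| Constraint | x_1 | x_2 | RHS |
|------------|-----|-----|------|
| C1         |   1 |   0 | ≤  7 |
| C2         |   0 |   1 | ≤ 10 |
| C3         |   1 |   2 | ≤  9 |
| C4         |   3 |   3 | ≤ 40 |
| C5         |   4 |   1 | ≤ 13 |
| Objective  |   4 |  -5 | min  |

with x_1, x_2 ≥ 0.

(0, 0), (3.25, 0), (2.429, 3.286), (0, 4.5)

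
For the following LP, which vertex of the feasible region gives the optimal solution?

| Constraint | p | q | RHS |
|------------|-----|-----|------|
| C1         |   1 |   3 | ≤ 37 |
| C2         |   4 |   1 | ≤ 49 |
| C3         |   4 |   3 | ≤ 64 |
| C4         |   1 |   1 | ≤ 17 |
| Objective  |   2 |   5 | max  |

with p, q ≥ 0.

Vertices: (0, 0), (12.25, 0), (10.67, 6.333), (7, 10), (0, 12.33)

Evaluate the objective at each vertex of the feasible region:
  z(0, 0) = 0
  z(12.25, 0) = 24.5
  z(10.67, 6.333) = 53
  z(7, 10) = 64  ←
  z(0, 12.33) = 61.67
The maximum is at p = 7, q = 10.

(7, 10)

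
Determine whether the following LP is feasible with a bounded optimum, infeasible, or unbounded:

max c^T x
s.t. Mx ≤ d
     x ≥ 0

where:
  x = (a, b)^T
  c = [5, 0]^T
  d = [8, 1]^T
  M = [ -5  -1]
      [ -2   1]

Unbounded (objective can increase without bound)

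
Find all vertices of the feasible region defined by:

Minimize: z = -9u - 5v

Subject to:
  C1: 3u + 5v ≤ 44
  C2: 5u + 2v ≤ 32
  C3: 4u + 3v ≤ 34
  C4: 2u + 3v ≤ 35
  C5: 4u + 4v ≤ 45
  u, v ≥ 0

(0, 0), (6.4, 0), (4, 6), (3.455, 6.727), (0, 8.8)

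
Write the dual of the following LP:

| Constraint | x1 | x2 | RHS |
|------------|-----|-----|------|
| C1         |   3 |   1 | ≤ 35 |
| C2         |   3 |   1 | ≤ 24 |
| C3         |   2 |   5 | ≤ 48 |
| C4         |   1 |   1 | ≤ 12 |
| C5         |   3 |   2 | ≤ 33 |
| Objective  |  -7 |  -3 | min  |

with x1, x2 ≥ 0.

Primal min cᵀx s.t. Ax ≤ b, x ≥ 0  →  Dual max −bᵀy s.t. Aᵀy ≥ −c, y ≥ 0.

Maximize: z = -35y1 - 24y2 - 48y3 - 12y4 - 33y5

Subject to:
  3y1 + 3y2 + 2y3 + y4 + 3y5 ≥ 7
  y1 + y2 + 5y3 + y4 + 2y5 ≥ 3
  y1, y2, y3, y4, y5 ≥ 0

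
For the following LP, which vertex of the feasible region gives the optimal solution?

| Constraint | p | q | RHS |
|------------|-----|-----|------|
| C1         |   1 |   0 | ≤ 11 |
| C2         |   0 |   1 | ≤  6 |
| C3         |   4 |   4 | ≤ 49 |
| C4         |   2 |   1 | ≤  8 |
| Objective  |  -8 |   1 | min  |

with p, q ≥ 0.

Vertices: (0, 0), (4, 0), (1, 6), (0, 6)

Evaluate the objective at each vertex of the feasible region:
  z(0, 0) = 0
  z(4, 0) = -32  ←
  z(1, 6) = -2
  z(0, 6) = 6
The minimum is at p = 4, q = 0.

(4, 0)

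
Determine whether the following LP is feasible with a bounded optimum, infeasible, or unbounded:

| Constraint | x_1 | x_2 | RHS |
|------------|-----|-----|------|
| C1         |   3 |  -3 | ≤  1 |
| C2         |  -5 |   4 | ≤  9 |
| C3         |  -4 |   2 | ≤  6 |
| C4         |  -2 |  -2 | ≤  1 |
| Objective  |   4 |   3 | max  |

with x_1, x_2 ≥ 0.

Unbounded (objective can increase without bound)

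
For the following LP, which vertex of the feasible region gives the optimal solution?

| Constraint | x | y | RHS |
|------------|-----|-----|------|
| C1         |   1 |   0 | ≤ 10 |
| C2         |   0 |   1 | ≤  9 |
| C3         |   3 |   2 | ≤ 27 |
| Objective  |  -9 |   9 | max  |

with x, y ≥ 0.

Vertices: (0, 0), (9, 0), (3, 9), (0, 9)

Evaluate the objective at each vertex of the feasible region:
  z(0, 0) = 0
  z(9, 0) = -81
  z(3, 9) = 54
  z(0, 9) = 81  ←
The maximum is at x = 0, y = 9.

(0, 9)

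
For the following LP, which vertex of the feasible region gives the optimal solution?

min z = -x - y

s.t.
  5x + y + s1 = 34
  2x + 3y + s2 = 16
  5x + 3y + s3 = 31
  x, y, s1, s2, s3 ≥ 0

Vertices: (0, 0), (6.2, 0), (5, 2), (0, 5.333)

Evaluate the objective at each vertex of the feasible region:
  z(0, 0) = 0
  z(6.2, 0) = -6.2
  z(5, 2) = -7  ←
  z(0, 5.333) = -5.333
The minimum is at x = 5, y = 2.

(5, 2)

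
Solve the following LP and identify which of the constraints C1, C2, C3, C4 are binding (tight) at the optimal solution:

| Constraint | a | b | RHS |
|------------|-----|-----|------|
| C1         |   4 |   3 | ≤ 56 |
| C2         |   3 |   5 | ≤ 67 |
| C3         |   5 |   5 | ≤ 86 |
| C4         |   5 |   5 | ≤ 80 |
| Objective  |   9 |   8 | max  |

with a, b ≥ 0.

At a = 8, b = 8, compute slack b - a·x for each constraint:
  C1: 56 − 56 = 0  (binding)
  C2: 67 − 64 = 3  (slack)
  C3: 86 − 80 = 6  (slack)
  C4: 80 − 80 = 0  (binding)

Optimal: a = 8, b = 8
Binding: C1, C4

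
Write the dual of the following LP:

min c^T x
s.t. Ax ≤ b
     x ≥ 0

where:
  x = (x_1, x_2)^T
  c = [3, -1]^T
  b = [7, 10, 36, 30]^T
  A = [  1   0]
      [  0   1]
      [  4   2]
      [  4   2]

Primal min cᵀx s.t. Ax ≤ b, x ≥ 0  →  Dual max −bᵀy s.t. Aᵀy ≥ −c, y ≥ 0.

Maximize: z = -7y1 - 10y2 - 36y3 - 30y4

Subject to:
  y1 + 4y3 + 4y4 ≥ -3
  y2 + 2y3 + 2y4 ≥ 1
  y1, y2, y3, y4 ≥ 0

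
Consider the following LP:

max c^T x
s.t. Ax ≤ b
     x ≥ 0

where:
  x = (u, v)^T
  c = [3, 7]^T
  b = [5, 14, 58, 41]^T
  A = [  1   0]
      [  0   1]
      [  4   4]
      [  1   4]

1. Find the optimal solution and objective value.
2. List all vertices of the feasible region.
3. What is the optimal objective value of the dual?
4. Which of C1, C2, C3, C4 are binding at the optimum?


1. u = 5, v = 9, z = 78
2. (0, 0), (5, 0), (5, 9), (0, 10.25)
3. 78
4. C1, C4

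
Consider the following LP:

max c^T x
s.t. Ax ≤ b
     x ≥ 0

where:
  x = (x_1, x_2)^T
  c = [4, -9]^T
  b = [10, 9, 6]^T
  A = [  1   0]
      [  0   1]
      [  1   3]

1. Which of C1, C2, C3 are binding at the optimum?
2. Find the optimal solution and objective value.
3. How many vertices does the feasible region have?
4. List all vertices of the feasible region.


1. C3
2. x_1 = 6, x_2 = 0, z = 24
3. 3
4. (0, 0), (6, 0), (0, 2)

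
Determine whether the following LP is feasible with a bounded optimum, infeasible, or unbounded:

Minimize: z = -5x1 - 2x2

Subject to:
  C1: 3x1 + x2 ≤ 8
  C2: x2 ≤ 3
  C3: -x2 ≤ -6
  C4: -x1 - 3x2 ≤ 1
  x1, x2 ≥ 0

Infeasible (no feasible solution exists)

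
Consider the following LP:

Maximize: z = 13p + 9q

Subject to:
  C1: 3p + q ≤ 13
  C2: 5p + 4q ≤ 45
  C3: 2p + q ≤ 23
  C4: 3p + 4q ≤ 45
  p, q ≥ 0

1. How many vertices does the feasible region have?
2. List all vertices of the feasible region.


1. 4
2. (0, 0), (4.333, 0), (1, 10), (0, 11.25)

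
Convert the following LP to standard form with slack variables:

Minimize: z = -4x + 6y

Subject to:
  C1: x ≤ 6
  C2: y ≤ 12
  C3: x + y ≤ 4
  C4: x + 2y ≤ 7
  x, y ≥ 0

min z = -4x + 6y

s.t.
  x + s1 = 6
  y + s2 = 12
  x + y + s3 = 4
  x + 2y + s4 = 7
  x, y, s1, s2, s3, s4 ≥ 0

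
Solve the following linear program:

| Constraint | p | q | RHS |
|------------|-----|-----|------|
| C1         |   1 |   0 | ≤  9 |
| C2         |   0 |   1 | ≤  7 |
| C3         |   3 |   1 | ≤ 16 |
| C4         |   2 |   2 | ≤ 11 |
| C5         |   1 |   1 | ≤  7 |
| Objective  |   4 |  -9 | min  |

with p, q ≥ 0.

Evaluate the objective at each vertex of the feasible region:
  z(0, 0) = 0
  z(5.333, 0) = 21.33
  z(5.25, 0.25) = 18.75
  z(0, 5.5) = -49.5  ←
The minimum is at p = 0, q = 5.5.

p = 0, q = 5.5, z = -49.5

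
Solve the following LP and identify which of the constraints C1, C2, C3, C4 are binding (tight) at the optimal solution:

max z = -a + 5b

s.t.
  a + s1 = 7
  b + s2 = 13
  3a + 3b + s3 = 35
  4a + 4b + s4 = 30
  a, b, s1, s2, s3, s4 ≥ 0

At a = 0, b = 7.5, compute slack b - a·x for each constraint:
  C1: 7 − 0 = 7  (slack)
  C2: 13 − 7.5 = 5.5  (slack)
  C3: 35 − 22.5 = 12.5  (slack)
  C4: 30 − 30 = 0  (binding)

Optimal: a = 0, b = 7.5
Binding: C4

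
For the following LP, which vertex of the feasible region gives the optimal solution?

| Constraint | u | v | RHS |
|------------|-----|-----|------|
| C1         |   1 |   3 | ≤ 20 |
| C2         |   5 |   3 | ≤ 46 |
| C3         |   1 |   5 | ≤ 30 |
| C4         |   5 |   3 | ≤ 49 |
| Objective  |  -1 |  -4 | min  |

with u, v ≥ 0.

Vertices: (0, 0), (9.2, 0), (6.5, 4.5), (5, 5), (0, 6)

Evaluate the objective at each vertex of the feasible region:
  z(0, 0) = 0
  z(9.2, 0) = -9.2
  z(6.5, 4.5) = -24.5
  z(5, 5) = -25  ←
  z(0, 6) = -24
The minimum is at u = 5, v = 5.

(5, 5)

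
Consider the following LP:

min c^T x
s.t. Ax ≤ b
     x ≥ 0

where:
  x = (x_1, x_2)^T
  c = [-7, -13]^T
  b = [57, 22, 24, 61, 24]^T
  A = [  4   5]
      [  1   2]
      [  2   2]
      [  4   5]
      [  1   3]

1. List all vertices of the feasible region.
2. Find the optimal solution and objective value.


1. (0, 0), (12, 0), (6, 6), (0, 8)
2. x_1 = 6, x_2 = 6, z = -120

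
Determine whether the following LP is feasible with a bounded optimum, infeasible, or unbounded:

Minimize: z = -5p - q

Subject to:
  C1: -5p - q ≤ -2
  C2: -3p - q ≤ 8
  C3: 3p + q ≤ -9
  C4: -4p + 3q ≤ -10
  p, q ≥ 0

Infeasible (no feasible solution exists)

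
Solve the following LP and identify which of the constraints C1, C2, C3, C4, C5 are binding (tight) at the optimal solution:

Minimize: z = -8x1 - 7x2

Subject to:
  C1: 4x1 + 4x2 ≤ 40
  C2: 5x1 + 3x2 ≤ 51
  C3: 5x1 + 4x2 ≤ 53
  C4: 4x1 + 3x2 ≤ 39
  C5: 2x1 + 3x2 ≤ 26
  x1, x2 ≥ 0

At x1 = 9, x2 = 1, compute slack b - a·x for each constraint:
  C1: 40 − 40 = 0  (binding)
  C2: 51 − 48 = 3  (slack)
  C3: 53 − 49 = 4  (slack)
  C4: 39 − 39 = 0  (binding)
  C5: 26 − 21 = 5  (slack)

Optimal: x1 = 9, x2 = 1
Binding: C1, C4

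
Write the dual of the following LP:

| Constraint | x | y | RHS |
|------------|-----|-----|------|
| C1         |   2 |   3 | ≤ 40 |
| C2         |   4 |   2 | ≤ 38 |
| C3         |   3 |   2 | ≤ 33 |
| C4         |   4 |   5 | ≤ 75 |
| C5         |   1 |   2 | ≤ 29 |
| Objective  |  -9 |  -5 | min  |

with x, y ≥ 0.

Primal min cᵀx s.t. Ax ≤ b, x ≥ 0  →  Dual max −bᵀy s.t. Aᵀy ≥ −c, y ≥ 0.

Maximize: z = -40y1 - 38y2 - 33y3 - 75y4 - 29y5

Subject to:
  2y1 + 4y2 + 3y3 + 4y4 + y5 ≥ 9
  3y1 + 2y2 + 2y3 + 5y4 + 2y5 ≥ 5
  y1, y2, y3, y4, y5 ≥ 0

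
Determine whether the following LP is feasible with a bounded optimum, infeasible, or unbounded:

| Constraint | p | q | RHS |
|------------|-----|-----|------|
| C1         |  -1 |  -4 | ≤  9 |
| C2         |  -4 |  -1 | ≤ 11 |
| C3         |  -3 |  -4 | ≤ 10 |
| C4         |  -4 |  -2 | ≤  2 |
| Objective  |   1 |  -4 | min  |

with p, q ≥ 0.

Unbounded (objective can decrease without bound)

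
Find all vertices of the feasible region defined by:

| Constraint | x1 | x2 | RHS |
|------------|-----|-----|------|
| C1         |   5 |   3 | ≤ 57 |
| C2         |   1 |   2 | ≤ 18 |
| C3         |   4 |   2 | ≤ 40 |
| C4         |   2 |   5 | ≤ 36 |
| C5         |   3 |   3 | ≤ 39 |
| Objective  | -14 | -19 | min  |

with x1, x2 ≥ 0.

(0, 0), (10, 0), (8, 4), (0, 7.2)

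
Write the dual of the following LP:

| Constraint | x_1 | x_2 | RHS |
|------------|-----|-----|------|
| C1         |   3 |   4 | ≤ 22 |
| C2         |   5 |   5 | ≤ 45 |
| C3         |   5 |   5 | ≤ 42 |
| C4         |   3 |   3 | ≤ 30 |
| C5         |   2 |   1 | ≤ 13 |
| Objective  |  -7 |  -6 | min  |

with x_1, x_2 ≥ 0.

Primal min cᵀx s.t. Ax ≤ b, x ≥ 0  →  Dual max −bᵀy s.t. Aᵀy ≥ −c, y ≥ 0.

Maximize: z = -22y1 - 45y2 - 42y3 - 30y4 - 13y5

Subject to:
  3y1 + 5y2 + 5y3 + 3y4 + 2y5 ≥ 7
  4y1 + 5y2 + 5y3 + 3y4 + y5 ≥ 6
  y1, y2, y3, y4, y5 ≥ 0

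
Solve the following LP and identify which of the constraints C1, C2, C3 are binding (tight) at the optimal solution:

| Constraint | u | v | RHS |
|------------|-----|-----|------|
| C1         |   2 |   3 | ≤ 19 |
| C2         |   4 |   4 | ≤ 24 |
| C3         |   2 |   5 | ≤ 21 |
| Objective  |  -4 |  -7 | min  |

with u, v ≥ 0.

At u = 3, v = 3, compute slack b - a·x for each constraint:
  C1: 19 − 15 = 4  (slack)
  C2: 24 − 24 = 0  (binding)
  C3: 21 − 21 = 0  (binding)

Optimal: u = 3, v = 3
Binding: C2, C3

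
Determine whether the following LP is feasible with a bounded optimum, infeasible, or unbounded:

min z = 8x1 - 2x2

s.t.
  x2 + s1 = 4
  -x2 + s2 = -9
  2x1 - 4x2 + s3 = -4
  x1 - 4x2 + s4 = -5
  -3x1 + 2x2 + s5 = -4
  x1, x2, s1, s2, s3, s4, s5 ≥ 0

Infeasible (no feasible solution exists)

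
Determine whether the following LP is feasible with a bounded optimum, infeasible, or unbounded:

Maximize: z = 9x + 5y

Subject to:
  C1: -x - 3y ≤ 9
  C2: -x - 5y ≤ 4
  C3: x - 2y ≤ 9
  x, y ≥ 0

Unbounded (objective can increase without bound)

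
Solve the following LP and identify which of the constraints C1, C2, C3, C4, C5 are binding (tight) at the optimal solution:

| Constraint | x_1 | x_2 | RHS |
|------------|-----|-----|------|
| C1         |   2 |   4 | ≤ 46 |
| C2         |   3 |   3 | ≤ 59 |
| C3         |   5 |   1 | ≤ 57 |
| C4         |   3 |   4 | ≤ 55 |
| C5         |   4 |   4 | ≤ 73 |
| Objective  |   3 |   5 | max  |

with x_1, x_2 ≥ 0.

At x_1 = 9, x_2 = 7, compute slack b - a·x for each constraint:
  C1: 46 − 46 = 0  (binding)
  C2: 59 − 48 = 11  (slack)
  C3: 57 − 52 = 5  (slack)
  C4: 55 − 55 = 0  (binding)
  C5: 73 − 64 = 9  (slack)

Optimal: x_1 = 9, x_2 = 7
Binding: C1, C4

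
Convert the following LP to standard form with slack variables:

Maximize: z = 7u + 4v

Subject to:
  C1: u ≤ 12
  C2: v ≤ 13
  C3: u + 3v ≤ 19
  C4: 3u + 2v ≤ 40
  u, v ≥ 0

max z = 7u + 4v

s.t.
  u + s1 = 12
  v + s2 = 13
  u + 3v + s3 = 19
  3u + 2v + s4 = 40
  u, v, s1, s2, s3, s4 ≥ 0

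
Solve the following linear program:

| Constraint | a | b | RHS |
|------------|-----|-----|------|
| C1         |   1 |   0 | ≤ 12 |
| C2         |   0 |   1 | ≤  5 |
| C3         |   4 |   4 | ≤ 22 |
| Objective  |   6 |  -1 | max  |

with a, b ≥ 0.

Evaluate the objective at each vertex of the feasible region:
  z(0, 0) = 0
  z(5.5, 0) = 33  ←
  z(0.5, 5) = -2
  z(0, 5) = -5
The maximum is at a = 5.5, b = 0.

a = 5.5, b = 0, z = 33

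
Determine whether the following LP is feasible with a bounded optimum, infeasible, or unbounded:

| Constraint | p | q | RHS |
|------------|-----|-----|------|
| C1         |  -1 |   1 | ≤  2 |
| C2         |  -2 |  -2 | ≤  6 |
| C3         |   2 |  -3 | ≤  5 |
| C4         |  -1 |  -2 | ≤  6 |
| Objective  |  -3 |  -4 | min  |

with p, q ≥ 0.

Unbounded (objective can decrease without bound)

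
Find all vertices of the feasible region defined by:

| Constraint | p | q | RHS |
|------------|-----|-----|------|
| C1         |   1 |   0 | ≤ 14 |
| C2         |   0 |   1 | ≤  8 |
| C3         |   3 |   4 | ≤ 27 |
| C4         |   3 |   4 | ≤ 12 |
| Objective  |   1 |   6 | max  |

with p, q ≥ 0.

(0, 0), (4, 0), (0, 3)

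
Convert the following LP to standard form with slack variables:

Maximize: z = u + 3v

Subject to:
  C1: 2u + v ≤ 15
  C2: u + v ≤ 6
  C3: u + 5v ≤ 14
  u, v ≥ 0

max z = u + 3v

s.t.
  2u + v + s1 = 15
  u + v + s2 = 6
  u + 5v + s3 = 14
  u, v, s1, s2, s3 ≥ 0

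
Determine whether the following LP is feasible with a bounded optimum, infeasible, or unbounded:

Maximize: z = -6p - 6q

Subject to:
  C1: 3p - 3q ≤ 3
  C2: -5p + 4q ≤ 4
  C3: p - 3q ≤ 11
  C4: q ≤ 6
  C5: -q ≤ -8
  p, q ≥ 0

Infeasible (no feasible solution exists)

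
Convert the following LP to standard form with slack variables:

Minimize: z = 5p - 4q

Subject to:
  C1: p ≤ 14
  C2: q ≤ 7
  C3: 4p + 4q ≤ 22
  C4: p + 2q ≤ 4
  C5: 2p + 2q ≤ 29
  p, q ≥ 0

min z = 5p - 4q

s.t.
  p + s1 = 14
  q + s2 = 7
  4p + 4q + s3 = 22
  p + 2q + s4 = 4
  2p + 2q + s5 = 29
  p, q, s1, s2, s3, s4, s5 ≥ 0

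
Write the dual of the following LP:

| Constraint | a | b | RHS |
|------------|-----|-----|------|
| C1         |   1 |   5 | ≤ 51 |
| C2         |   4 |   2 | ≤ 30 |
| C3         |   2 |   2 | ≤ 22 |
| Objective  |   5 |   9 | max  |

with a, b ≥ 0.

Primal max cᵀx s.t. Ax ≤ b, x ≥ 0  →  Dual min bᵀy s.t. Aᵀy ≥ c, y ≥ 0.

Minimize: z = 51y1 + 30y2 + 22y3

Subject to:
  y1 + 4y2 + 2y3 ≥ 5
  5y1 + 2y2 + 2y3 ≥ 9
  y1, y2, y3 ≥ 0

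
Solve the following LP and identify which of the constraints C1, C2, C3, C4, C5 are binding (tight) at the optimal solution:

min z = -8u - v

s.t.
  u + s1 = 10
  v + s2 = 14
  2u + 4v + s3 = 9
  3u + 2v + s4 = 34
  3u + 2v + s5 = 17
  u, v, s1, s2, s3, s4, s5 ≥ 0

At u = 4.5, v = 0, compute slack b - a·x for each constraint:
  C1: 10 − 4.5 = 5.5  (slack)
  C2: 14 − 0 = 14  (slack)
  C3: 9 − 9 = 0  (binding)
  C4: 34 − 13.5 = 20.5  (slack)
  C5: 17 − 13.5 = 3.5  (slack)

Optimal: u = 4.5, v = 0
Binding: C3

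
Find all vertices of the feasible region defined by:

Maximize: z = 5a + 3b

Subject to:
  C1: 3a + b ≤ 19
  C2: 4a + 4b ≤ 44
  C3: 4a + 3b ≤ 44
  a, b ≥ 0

(0, 0), (6.333, 0), (4, 7), (0, 11)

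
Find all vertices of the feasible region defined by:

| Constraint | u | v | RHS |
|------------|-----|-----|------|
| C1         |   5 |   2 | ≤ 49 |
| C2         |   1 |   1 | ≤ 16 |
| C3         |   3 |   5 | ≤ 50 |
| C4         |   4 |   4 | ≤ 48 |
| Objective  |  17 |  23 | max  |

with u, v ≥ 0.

(0, 0), (9.8, 0), (8.333, 3.667), (5, 7), (0, 10)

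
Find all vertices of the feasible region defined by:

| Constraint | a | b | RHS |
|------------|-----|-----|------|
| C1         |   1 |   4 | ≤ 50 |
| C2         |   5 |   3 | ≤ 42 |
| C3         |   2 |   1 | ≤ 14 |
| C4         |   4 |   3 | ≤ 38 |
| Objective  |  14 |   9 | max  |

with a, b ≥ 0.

(0, 0), (7, 0), (2, 10), (0.1538, 12.46), (0, 12.5)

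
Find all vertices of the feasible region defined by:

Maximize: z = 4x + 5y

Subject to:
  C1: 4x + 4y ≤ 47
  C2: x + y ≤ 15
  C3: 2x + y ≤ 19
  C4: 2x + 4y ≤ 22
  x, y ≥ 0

(0, 0), (9.5, 0), (9, 1), (0, 5.5)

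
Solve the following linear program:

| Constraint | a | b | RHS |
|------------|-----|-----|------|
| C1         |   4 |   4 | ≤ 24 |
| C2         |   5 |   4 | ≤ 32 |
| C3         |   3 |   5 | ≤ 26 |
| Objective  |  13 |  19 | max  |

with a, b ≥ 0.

Evaluate the objective at each vertex of the feasible region:
  z(0, 0) = 0
  z(6, 0) = 78
  z(2, 4) = 102  ←
  z(0, 5.2) = 98.8
The maximum is at a = 2, b = 4.

a = 2, b = 4, z = 102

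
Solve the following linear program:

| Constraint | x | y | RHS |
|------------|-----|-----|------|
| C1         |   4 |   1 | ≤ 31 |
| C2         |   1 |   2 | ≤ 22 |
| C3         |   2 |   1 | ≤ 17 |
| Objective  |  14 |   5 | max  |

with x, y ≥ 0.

Evaluate the objective at each vertex of the feasible region:
  z(0, 0) = 0
  z(7.75, 0) = 108.5
  z(7, 3) = 113  ←
  z(4, 9) = 101
  z(0, 11) = 55
The maximum is at x = 7, y = 3.

x = 7, y = 3, z = 113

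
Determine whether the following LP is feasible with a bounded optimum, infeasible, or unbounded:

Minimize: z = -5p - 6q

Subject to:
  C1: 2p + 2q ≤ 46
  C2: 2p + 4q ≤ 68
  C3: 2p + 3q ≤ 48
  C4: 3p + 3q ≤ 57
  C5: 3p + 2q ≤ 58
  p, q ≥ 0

Feasible with a bounded optimal solution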